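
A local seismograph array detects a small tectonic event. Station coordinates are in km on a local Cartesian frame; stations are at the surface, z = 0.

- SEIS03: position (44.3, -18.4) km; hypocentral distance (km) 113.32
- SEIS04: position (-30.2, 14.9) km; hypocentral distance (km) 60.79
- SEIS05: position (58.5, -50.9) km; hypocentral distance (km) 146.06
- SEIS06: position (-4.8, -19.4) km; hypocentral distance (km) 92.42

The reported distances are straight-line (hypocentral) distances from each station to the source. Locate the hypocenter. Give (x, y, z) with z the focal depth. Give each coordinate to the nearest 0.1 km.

Each station gives a sphere (x−x_i)² + (y−y_i)² + z² = d_i² (stations at z=0).
Subtracting the SEIS03 sphere from SEIS04 and SEIS05: z² cancels, leaving linear equations in x and y:
-149.0 x + 66.6 y = 7979.00
28.4 x − 65.0 y = -4780.09
Solving: x ≈ -25.698, y ≈ 62.312 km (keep extra digits for the depth step; rounded: -25.7, 62.3).
Then from the SEIS03 sphere: z² = 113.32² − (x − 44.3)² − (y + 18.4)² with x = -25.698, y = 62.312, so z ≈ 37.779 ≈ 37.8 km.

(-25.7, 62.3, 37.8)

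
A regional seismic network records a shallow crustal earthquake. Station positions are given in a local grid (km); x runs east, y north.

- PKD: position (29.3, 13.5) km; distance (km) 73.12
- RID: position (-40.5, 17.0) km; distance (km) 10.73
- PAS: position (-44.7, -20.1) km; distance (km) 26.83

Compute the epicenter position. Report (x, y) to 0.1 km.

Circle about each station: (x − 29.3)² + (y − 13.5)² = 73.12²; (x + 40.5)² + (y − 17.0)² = 10.73²; (x + 44.7)² + (y + 20.1)² = 26.83².
Subtracting the PKD equation from the RID and PAS equations removes the quadratic terms:
-139.6 x + 7.0 y = 6119.91
-148.0 x − 67.2 y = 5988.05
Solving the 2×2 system: x ≈ -43.5, y ≈ 6.7 km.

-43.5 km east, 6.7 km north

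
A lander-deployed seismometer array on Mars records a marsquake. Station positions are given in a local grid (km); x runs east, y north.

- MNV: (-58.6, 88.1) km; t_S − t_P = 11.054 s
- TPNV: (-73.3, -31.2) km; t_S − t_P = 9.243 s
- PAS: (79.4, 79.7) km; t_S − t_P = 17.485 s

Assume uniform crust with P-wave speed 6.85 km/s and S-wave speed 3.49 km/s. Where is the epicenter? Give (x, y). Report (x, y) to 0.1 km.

x ≈ -27.4 km, y ≈ 15.9 km

Distance from S−P lag: d = Δt · v_P v_S / (v_P − v_S) = Δt · (6.85·3.49)/(6.85−3.49) ≈ 7.1150·Δt.
So d_MNV = 78.65, d_TPNV = 65.76, d_PAS = 124.41 km.
Circle about each station: (x + 58.6)² + (y − 88.1)² = 78.65²; (x + 73.3)² + (y + 31.2)² = 65.76²; (x − 79.4)² + (y − 79.7)² = 124.41².
Subtracting the MNV equation from the TPNV and PAS equations removes the quadratic terms:
-29.4 x − 238.6 y = -2987.80
276.0 x − 16.8 y = -7831.15
Solving the 2×2 system: x ≈ -27.4, y ≈ 15.9 km.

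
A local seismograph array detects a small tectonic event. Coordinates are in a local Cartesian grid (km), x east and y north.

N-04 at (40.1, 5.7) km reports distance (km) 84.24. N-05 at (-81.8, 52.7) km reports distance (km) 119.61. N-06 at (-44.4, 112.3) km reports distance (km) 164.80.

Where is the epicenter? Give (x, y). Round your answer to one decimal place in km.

Circle about each station: (x − 40.1)² + (y − 5.7)² = 84.24²; (x + 81.8)² + (y − 52.7)² = 119.61²; (x + 44.4)² + (y − 112.3)² = 164.80².
Subtracting pairs of circle equations eliminates x²+y² and gives linear equations (the radical axes):
-243.8 x + 94.0 y = 617.86
-169.0 x + 213.2 y = -7120.51
Solving the 2×2 system: x ≈ -22.2, y ≈ -51.0 km.

(-22.2, -51.0)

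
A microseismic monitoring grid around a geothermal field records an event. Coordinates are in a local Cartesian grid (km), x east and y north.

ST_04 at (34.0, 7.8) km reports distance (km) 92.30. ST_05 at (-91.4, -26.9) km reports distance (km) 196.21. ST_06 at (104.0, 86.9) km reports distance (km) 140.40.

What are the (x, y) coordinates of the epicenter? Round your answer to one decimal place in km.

Circle about each station: (x − 34.0)² + (y − 7.8)² = 92.30²; (x + 91.4)² + (y + 26.9)² = 196.21²; (x − 104.0)² + (y − 86.9)² = 140.40².
Subtracting the ST_04 equation from the ST_05 and ST_06 equations removes the quadratic terms:
-250.8 x − 69.4 y = -22118.34
140.0 x + 158.2 y = 5957.90
Solving the 2×2 system: x ≈ 103.0, y ≈ -53.5 km.
Check against ST_04 (with the unrounded x, y): √((x − 34.0)²+(y − 7.8)²) = 92.28 ≈ 92.30 km. ✓

103.0 km east, -53.5 km north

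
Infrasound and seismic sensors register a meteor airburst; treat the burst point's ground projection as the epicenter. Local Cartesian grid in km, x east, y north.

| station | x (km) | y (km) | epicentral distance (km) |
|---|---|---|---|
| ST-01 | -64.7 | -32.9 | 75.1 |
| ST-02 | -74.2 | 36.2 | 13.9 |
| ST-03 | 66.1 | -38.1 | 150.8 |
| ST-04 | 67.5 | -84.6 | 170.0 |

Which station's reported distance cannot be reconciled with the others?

ST-04

Solve using three stations at a time. Using ST-01, ST-02, ST-03 (subtract circle equations pairwise → linear system) gives (x, y) ≈ (-61.6, 42.1).
Distances from that point to each station vs reported:
  ST-01: calculated 75.1 vs reported 75.1 → residual 0.0 km
  ST-02: calculated 13.9 vs reported 13.9 → residual 0.0 km
  ST-03: calculated 150.8 vs reported 150.8 → residual 0.0 km
  ST-04: calculated 180.9 vs reported 170.0 → residual 10.9 km
ST-01, ST-02, ST-03 are mutually consistent (residuals ≈ 0); ST-04 is off by 10.9 km.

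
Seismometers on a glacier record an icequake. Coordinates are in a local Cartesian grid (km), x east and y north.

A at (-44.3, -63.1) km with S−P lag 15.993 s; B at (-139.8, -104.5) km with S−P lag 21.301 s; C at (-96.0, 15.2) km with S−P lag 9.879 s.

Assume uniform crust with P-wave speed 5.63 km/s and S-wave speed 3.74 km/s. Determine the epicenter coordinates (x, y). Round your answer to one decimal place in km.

-49.6 km east, 115.0 km north

Distance from S−P lag: d = Δt · v_P v_S / (v_P − v_S) = Δt · (5.63·3.74)/(5.63−3.74) ≈ 11.1408·Δt.
So d_A = 178.18, d_B = 237.31, d_C = 110.06 km.
Circle about each station: (x + 44.3)² + (y + 63.1)² = 178.18²; (x + 139.8)² + (y + 104.5)² = 237.31²; (x + 96.0)² + (y − 15.2)² = 110.06².
Subtracting the A equation from the B and C equations removes the quadratic terms:
-191.0 x − 82.8 y = -47.73
-103.4 x + 156.6 y = 23137.85
Solving the 2×2 system: x ≈ -49.6, y ≈ 115.0 km.
Check against A (with the unrounded x, y): √((x + 44.3)²+(y + 63.1)²) = 178.18 ≈ 178.18 km. ✓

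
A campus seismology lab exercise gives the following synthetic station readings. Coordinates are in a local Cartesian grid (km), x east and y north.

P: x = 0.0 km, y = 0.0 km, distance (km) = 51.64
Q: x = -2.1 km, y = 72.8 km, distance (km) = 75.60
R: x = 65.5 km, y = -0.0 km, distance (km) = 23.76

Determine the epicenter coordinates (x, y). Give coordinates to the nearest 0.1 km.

x ≈ 48.8 km, y ≈ 16.9 km

Circle about each station: x² + y² = 51.64²; (x + 2.1)² + (y − 72.8)² = 75.60²; (x − 65.5)² + y² = 23.76².
Subtracting pairs of circle equations eliminates x²+y² and gives linear equations (the radical axes):
-4.2 x + 145.6 y = 2255.58
131.0 x + -0.0 y = 6392.40
Solving the 2×2 system: x ≈ 48.8, y ≈ 16.9 km.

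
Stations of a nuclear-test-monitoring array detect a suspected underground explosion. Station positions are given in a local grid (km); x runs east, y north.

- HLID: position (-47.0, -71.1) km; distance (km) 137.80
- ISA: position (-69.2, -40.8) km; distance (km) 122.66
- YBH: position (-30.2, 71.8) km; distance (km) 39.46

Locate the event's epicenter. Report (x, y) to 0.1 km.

x ≈ 6.0 km, y ≈ 56.1 km

Circle about each station: (x + 47.0)² + (y + 71.1)² = 137.80²; (x + 69.2)² + (y + 40.8)² = 122.66²; (x + 30.2)² + (y − 71.8)² = 39.46².
Subtracting pairs of circle equations eliminates x²+y² and gives linear equations (the radical axes):
-44.4 x + 60.6 y = 3132.43
33.6 x + 285.8 y = 16234.82
Solving the 2×2 system: x ≈ 6.0, y ≈ 56.1 km.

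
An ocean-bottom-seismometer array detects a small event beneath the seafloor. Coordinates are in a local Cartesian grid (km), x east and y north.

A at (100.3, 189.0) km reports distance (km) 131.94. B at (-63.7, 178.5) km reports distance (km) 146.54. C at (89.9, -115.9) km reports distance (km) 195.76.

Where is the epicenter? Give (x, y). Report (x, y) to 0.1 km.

Circle about each station: (x − 100.3)² + (y − 189.0)² = 131.94²; (x + 63.7)² + (y − 178.5)² = 146.54²; (x − 89.9)² + (y + 115.9)² = 195.76².
Subtracting the A equation from the B and C equations removes the quadratic terms:
-328.0 x − 21.0 y = -13926.96
-20.8 x − 609.8 y = -45180.08
Solving the 2×2 system: x ≈ 37.8, y ≈ 72.8 km.
Check against A (with the unrounded x, y): √((x − 100.3)²+(y − 189.0)²) = 131.94 ≈ 131.94 km. ✓

(37.8, 72.8)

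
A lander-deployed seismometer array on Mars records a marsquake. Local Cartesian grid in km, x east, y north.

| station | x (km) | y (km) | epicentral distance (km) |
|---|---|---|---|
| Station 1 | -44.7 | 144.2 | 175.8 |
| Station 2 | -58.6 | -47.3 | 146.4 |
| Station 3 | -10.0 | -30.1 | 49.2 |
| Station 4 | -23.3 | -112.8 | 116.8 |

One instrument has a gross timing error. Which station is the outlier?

Station 2

Solve using three stations at a time. Using Station 1, Station 3, Station 4 (subtract circle equations pairwise → linear system) gives (x, y) ≈ (35.9, -12.1).
Distances from that point to each station vs reported:
  Station 1: calculated 175.8 vs reported 175.8 → residual 0.0 km
  Station 2: calculated 100.9 vs reported 146.4 → residual 45.5 km
  Station 3: calculated 49.4 vs reported 49.2 → residual 0.2 km
  Station 4: calculated 116.9 vs reported 116.8 → residual 0.1 km
Station 1, Station 3, Station 4 are mutually consistent (residuals ≈ 0); Station 2 is off by 45.5 km.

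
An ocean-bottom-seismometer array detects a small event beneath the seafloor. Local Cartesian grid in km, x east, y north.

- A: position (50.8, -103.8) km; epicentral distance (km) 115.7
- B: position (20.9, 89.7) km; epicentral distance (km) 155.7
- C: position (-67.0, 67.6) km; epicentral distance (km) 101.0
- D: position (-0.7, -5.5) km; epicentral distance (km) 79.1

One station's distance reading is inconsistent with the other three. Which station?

Solve using three stations at a time. Using B, C, D (subtract circle equations pairwise → linear system) gives (x, y) ≈ (-74.8, -33.1).
Distances from that point to each station vs reported:
  A: calculated 144.2 vs reported 115.7 → residual 28.5 km
  B: calculated 155.7 vs reported 155.7 → residual 0.0 km
  C: calculated 101.0 vs reported 101.0 → residual 0.0 km
  D: calculated 79.1 vs reported 79.1 → residual 0.0 km
B, C, D are mutually consistent (residuals ≈ 0); A is off by 28.5 km.

A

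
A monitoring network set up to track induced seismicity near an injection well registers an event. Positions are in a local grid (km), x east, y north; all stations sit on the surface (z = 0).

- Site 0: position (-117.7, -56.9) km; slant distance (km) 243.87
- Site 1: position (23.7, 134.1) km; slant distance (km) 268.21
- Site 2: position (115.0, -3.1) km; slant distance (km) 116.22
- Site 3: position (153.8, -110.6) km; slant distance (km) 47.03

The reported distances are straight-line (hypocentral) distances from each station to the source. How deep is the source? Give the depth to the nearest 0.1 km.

29.1 km

Each station gives a sphere (x−x_i)² + (y−y_i)² + z² = d_i² (stations at z=0).
Subtracting the Site 0 sphere from Site 1 and Site 2: z² cancels, leaving linear equations in x and y:
282.8 x + 382.0 y = -11010.43
465.4 x + 107.6 y = 42109.20
Solving: x ≈ 117.204, y ≈ -115.591 km (keep extra digits for the depth step; rounded: 117.2, -115.6).
Then from the Site 0 sphere: z² = 243.87² − (x + 117.7)² − (y + 56.9)² with x = 117.204, y = -115.591, so z ≈ 29.121 ≈ 29.1 km.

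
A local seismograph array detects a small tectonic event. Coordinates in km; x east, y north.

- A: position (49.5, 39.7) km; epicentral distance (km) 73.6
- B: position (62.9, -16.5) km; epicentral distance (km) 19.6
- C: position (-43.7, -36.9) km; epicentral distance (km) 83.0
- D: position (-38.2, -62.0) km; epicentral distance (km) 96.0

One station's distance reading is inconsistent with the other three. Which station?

Solve using three stations at a time. Using A, B, D (subtract circle equations pairwise → linear system) gives (x, y) ≈ (53.6, -33.8).
Distances from that point to each station vs reported:
  A: calculated 73.6 vs reported 73.6 → residual 0.0 km
  B: calculated 19.7 vs reported 19.6 → residual 0.1 km
  C: calculated 97.3 vs reported 83.0 → residual 14.3 km
  D: calculated 96.0 vs reported 96.0 → residual 0.0 km
A, B, D are mutually consistent (residuals ≈ 0); C is off by 14.3 km.

C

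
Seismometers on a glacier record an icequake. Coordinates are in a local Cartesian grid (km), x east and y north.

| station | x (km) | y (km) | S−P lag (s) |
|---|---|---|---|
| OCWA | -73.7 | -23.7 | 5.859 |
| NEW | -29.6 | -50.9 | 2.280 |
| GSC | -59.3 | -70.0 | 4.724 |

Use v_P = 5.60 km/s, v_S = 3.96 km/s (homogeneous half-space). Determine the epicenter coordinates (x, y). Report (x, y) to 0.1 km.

x ≈ 1.2 km, y ≈ -49.5 km

Distance from S−P lag: d = Δt · v_P v_S / (v_P − v_S) = Δt · (5.60·3.96)/(5.60−3.96) ≈ 13.5220·Δt.
So d_OCWA = 79.23, d_NEW = 30.83, d_GSC = 63.88 km.
Circle about each station: (x + 73.7)² + (y + 23.7)² = 79.23²; (x + 29.6)² + (y + 50.9)² = 30.83²; (x + 59.3)² + (y + 70.0)² = 63.88².
Subtracting the OCWA equation from the NEW and GSC equations removes the quadratic terms:
88.2 x − 54.4 y = 2800.49
28.8 x − 92.6 y = 4619.85
Solving the 2×2 system: x ≈ 1.2, y ≈ -49.5 km.
Check against OCWA (with the unrounded x, y): √((x + 73.7)²+(y + 23.7)²) = 79.24 ≈ 79.23 km. ✓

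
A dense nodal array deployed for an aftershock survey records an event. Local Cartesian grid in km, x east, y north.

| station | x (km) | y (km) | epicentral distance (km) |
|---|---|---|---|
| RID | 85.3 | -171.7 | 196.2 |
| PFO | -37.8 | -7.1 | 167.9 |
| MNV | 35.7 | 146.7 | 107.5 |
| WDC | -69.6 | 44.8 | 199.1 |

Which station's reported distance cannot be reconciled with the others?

MNV

Solve using three stations at a time. Using RID, PFO, WDC (subtract circle equations pairwise → linear system) gives (x, y) ≈ (128.0, 19.9).
Distances from that point to each station vs reported:
  RID: calculated 196.3 vs reported 196.2 → residual 0.1 km
  PFO: calculated 168.0 vs reported 167.9 → residual 0.1 km
  MNV: calculated 156.9 vs reported 107.5 → residual 49.4 km
  WDC: calculated 199.2 vs reported 199.1 → residual 0.1 km
RID, PFO, WDC are mutually consistent (residuals ≈ 0); MNV is off by 49.4 km.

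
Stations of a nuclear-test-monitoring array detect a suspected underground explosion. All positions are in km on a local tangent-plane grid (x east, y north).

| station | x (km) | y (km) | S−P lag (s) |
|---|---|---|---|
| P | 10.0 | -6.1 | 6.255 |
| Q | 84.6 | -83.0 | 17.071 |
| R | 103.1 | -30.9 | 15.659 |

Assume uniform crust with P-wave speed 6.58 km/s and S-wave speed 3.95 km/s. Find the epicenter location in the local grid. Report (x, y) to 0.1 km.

Distance from S−P lag: d = Δt · v_P v_S / (v_P − v_S) = Δt · (6.58·3.95)/(6.58−3.95) ≈ 9.8825·Δt.
So d_P = 61.82, d_Q = 168.70, d_R = 154.75 km.
Circle about each station: (x − 10.0)² + (y + 6.1)² = 61.82²; (x − 84.6)² + (y + 83.0)² = 168.70²; (x − 103.1)² + (y + 30.9)² = 154.75².
Subtracting pairs of circle equations eliminates x²+y² and gives linear equations (the radical axes):
149.2 x − 153.8 y = -10729.03
186.2 x − 49.6 y = -8678.64
Solving the 2×2 system: x ≈ -37.8, y ≈ 33.1 km.

(-37.8, 33.1)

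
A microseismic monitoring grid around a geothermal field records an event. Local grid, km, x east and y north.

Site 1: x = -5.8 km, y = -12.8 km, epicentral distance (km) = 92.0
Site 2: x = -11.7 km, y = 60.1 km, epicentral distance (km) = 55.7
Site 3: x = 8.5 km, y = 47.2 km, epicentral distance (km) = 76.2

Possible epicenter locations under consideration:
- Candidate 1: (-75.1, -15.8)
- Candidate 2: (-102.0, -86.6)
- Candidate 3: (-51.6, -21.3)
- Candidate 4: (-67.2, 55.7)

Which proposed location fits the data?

Candidate 4

For each candidate, compare |candidate − station| to the reported distance:
Candidate 1: residuals Site 1 22.6, Site 2 43.2, Site 3 28.5 → max 43.2 km
Candidate 2: residuals Site 1 29.2, Site 2 116.6, Site 3 97.3 → max 116.6 km
Candidate 3: residuals Site 1 45.4, Site 2 35.0, Site 3 14.9 → max 45.4 km
Candidate 4: residuals Site 1 0.0, Site 2 0.0, Site 3 0.0 → max 0.0 km
Only Candidate 4 has all residuals ≈ 0.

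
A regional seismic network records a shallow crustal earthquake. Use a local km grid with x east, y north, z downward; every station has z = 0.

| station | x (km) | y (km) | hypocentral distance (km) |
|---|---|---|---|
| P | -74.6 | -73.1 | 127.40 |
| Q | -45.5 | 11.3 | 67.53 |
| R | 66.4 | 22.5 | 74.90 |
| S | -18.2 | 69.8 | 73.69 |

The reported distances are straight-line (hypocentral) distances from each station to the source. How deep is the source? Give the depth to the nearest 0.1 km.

Each station gives a sphere (x−x_i)² + (y−y_i)² + z² = d_i² (stations at z=0).
Subtracting the P sphere from Q and R: z² cancels, leaving linear equations in x and y:
58.2 x + 168.8 y = 2959.63
282.0 x + 191.2 y = 4627.19
Solving: x ≈ 5.900, y ≈ 15.499 km (keep extra digits for the depth step; rounded: 5.9, 15.5).
Then from the P sphere: z² = 127.40² − (x + 74.6)² − (y + 73.1)² with x = 5.900, y = 15.499, so z ≈ 43.597 ≈ 43.6 km.

43.6 km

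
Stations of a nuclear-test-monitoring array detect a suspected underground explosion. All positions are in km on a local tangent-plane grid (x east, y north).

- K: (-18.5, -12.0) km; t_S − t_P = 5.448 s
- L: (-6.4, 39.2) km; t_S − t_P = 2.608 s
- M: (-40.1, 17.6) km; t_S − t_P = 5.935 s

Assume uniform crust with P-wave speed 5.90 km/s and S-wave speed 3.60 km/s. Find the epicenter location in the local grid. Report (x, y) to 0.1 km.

Distance from S−P lag: d = Δt · v_P v_S / (v_P − v_S) = Δt · (5.90·3.60)/(5.90−3.60) ≈ 9.2348·Δt.
So d_K = 50.31, d_L = 24.08, d_M = 54.81 km.
Circle about each station: (x + 18.5)² + (y + 12.0)² = 50.31²; (x + 6.4)² + (y − 39.2)² = 24.08²; (x + 40.1)² + (y − 17.6)² = 54.81².
Subtracting the K equation from the L and M equations removes the quadratic terms:
24.2 x + 102.4 y = 3042.60
-43.2 x + 59.2 y = 958.48
Solving the 2×2 system: x ≈ 14.0, y ≈ 26.4 km.

(14.0, 26.4)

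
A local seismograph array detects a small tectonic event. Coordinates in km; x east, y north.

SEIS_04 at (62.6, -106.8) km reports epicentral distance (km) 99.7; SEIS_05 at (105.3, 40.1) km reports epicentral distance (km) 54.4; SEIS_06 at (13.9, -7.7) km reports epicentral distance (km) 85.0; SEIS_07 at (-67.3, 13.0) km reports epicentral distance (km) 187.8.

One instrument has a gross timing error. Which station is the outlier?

Solve using three stations at a time. Using SEIS_04, SEIS_05, SEIS_06 (subtract circle equations pairwise → linear system) gives (x, y) ≈ (98.7, -13.9).
Distances from that point to each station vs reported:
  SEIS_04: calculated 99.7 vs reported 99.7 → residual 0.0 km
  SEIS_05: calculated 54.4 vs reported 54.4 → residual 0.0 km
  SEIS_06: calculated 85.0 vs reported 85.0 → residual 0.0 km
  SEIS_07: calculated 168.1 vs reported 187.8 → residual 19.7 km
SEIS_04, SEIS_05, SEIS_06 are mutually consistent (residuals ≈ 0); SEIS_07 is off by 19.7 km.

SEIS_07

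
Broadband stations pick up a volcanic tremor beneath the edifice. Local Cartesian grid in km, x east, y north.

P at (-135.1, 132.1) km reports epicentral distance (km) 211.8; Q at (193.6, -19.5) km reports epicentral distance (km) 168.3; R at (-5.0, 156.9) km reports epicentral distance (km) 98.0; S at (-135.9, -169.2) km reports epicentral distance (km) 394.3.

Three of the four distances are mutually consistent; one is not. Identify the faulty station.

S

Solve using three stations at a time. Using P, Q, R (subtract circle equations pairwise → linear system) gives (x, y) ≈ (74.1, 99.0).
Distances from that point to each station vs reported:
  P: calculated 211.8 vs reported 211.8 → residual 0.0 km
  Q: calculated 168.3 vs reported 168.3 → residual 0.0 km
  R: calculated 98.0 vs reported 98.0 → residual 0.0 km
  S: calculated 340.7 vs reported 394.3 → residual 53.6 km
P, Q, R are mutually consistent (residuals ≈ 0); S is off by 53.6 km.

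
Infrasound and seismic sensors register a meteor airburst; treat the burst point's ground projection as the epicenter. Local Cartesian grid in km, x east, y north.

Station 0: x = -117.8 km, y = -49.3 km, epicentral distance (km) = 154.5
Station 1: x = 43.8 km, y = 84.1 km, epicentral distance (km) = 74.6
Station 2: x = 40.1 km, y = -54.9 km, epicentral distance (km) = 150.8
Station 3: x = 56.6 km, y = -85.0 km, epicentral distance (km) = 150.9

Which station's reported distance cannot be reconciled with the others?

Station 3

Solve using three stations at a time. Using Station 0, Station 1, Station 2 (subtract circle equations pairwise → linear system) gives (x, y) ≈ (-30.6, 78.3).
Distances from that point to each station vs reported:
  Station 0: calculated 154.5 vs reported 154.5 → residual 0.0 km
  Station 1: calculated 74.7 vs reported 74.6 → residual 0.1 km
  Station 2: calculated 150.8 vs reported 150.8 → residual 0.0 km
  Station 3: calculated 185.2 vs reported 150.9 → residual 34.3 km
Station 0, Station 1, Station 2 are mutually consistent (residuals ≈ 0); Station 3 is off by 34.3 km.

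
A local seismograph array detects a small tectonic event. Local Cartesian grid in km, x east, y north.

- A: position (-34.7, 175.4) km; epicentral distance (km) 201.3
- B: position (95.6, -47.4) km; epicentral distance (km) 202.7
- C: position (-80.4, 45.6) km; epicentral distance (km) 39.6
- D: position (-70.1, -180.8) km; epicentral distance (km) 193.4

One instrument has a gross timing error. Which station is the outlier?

A

Solve using three stations at a time. Using B, C, D (subtract circle equations pairwise → linear system) gives (x, y) ≈ (-98.7, 10.5).
Distances from that point to each station vs reported:
  A: calculated 176.9 vs reported 201.3 → residual 24.4 km
  B: calculated 202.7 vs reported 202.7 → residual 0.0 km
  C: calculated 39.6 vs reported 39.6 → residual 0.0 km
  D: calculated 193.4 vs reported 193.4 → residual 0.0 km
B, C, D are mutually consistent (residuals ≈ 0); A is off by 24.4 km.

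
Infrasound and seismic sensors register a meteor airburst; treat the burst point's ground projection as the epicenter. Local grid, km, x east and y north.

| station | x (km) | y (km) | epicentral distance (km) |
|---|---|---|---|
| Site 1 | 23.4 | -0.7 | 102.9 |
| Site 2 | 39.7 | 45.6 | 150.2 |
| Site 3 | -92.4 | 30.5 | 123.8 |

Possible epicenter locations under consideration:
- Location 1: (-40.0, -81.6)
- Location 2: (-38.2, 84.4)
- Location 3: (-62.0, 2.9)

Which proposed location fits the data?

For each candidate, compare |candidate − station| to the reported distance:
Location 1: residuals Site 1 0.1, Site 2 0.1, Site 3 0.1 → max 0.1 km
Location 2: residuals Site 1 2.2, Site 2 63.2, Site 3 47.4 → max 63.2 km
Location 3: residuals Site 1 17.4, Site 2 39.9, Site 3 82.7 → max 82.7 km
Only Location 1 has all residuals ≈ 0.

Location 1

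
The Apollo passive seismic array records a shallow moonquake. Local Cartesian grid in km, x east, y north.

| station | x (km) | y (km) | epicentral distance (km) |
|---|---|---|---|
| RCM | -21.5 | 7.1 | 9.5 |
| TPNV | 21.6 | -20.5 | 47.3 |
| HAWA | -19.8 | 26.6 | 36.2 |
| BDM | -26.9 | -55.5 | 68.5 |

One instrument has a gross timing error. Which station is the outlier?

HAWA

Solve using three stations at a time. Using RCM, TPNV, BDM (subtract circle equations pairwise → linear system) gives (x, y) ≈ (-13.1, 11.6).
Distances from that point to each station vs reported:
  RCM: calculated 9.5 vs reported 9.5 → residual 0.0 km
  TPNV: calculated 47.3 vs reported 47.3 → residual 0.0 km
  HAWA: calculated 16.4 vs reported 36.2 → residual 19.8 km
  BDM: calculated 68.5 vs reported 68.5 → residual 0.0 km
RCM, TPNV, BDM are mutually consistent (residuals ≈ 0); HAWA is off by 19.8 km.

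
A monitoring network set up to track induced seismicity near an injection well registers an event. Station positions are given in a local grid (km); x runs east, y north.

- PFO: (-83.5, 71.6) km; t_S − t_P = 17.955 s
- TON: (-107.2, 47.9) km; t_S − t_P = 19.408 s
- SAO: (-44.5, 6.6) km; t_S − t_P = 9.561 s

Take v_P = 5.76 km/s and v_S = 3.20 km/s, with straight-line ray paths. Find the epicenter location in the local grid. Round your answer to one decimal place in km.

Distance from S−P lag: d = Δt · v_P v_S / (v_P − v_S) = Δt · (5.76·3.20)/(5.76−3.20) ≈ 7.2000·Δt.
So d_PFO = 129.28, d_TON = 139.74, d_SAO = 68.84 km.
Circle about each station: (x + 83.5)² + (y − 71.6)² = 129.28²; (x + 107.2)² + (y − 47.9)² = 139.74²; (x + 44.5)² + (y − 6.6)² = 68.84².
Subtracting the PFO equation from the TON and SAO equations removes the quadratic terms:
-47.4 x − 47.4 y = -1126.51
78.0 x − 130.0 y = 1899.37
Solving the 2×2 system: x ≈ 24.0, y ≈ -0.2 km.

x ≈ 24.0 km, y ≈ -0.2 km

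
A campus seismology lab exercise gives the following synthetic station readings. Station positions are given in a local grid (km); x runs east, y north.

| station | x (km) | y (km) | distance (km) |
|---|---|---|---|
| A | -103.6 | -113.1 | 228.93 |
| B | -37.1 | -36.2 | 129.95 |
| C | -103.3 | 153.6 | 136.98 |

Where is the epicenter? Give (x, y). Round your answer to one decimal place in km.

x ≈ 14.2 km, y ≈ 83.2 km

Circle about each station: (x + 103.6)² + (y + 113.1)² = 228.93²; (x + 37.1)² + (y + 36.2)² = 129.95²; (x + 103.3)² + (y − 153.6)² = 136.98².
Subtracting the A equation from the B and C equations removes the quadratic terms:
133.0 x + 153.8 y = 14684.22
0.6 x + 533.4 y = 44384.70
Solving the 2×2 system: x ≈ 14.2, y ≈ 83.2 km.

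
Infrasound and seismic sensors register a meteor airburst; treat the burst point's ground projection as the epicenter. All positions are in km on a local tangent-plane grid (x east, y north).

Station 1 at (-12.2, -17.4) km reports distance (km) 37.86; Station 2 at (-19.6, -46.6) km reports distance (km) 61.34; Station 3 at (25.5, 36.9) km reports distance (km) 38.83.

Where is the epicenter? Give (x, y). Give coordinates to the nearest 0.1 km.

(22.3, -1.8)

Circle about each station: (x + 12.2)² + (y + 17.4)² = 37.86²; (x + 19.6)² + (y + 46.6)² = 61.34²; (x − 25.5)² + (y − 36.9)² = 38.83².
Subtracting pairs of circle equations eliminates x²+y² and gives linear equations (the radical axes):
-14.8 x − 58.4 y = -225.10
75.4 x + 108.6 y = 1485.87
Solving the 2×2 system: x ≈ 22.3, y ≈ -1.8 km.
Check against Station 1 (with the unrounded x, y): √((x + 12.2)²+(y + 17.4)²) = 37.86 ≈ 37.86 km. ✓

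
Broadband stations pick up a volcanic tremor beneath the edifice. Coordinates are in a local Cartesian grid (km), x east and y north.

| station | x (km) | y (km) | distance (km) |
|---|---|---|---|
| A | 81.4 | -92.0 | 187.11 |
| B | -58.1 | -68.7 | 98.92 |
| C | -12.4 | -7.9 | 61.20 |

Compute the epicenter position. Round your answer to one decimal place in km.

Circle about each station: (x − 81.4)² + (y + 92.0)² = 187.11²; (x + 58.1)² + (y + 68.7)² = 98.92²; (x + 12.4)² + (y + 7.9)² = 61.20².
Subtracting the A equation from the B and C equations removes the quadratic terms:
-279.0 x + 46.6 y = 18230.33
-187.6 x + 168.2 y = 16390.92
Solving the 2×2 system: x ≈ -60.3, y ≈ 30.2 km.
Check against A (with the unrounded x, y): √((x − 81.4)²+(y + 92.0)²) = 187.11 ≈ 187.11 km. ✓

x ≈ -60.3 km, y ≈ 30.2 km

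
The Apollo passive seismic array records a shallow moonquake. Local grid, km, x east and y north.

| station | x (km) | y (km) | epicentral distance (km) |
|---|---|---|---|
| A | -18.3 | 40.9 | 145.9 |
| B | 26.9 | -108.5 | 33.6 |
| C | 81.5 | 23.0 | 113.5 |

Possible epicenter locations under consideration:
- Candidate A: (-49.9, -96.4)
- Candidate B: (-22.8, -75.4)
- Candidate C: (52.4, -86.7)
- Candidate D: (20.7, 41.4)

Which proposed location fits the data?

For each candidate, compare |candidate − station| to the reported distance:
Candidate A: residuals A 5.0, B 44.1, C 64.0 → max 64.0 km
Candidate B: residuals A 29.5, B 26.1, C 29.9 → max 29.9 km
Candidate C: residuals A 0.0, B 0.1, C 0.0 → max 0.1 km
Candidate D: residuals A 106.9, B 116.4, C 50.0 → max 116.4 km
Only Candidate C has all residuals ≈ 0.

Candidate C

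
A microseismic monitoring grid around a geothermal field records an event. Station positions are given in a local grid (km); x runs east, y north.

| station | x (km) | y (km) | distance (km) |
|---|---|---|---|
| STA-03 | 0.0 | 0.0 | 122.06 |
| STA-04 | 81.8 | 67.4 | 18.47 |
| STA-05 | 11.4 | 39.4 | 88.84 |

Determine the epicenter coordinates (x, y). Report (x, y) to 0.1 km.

Circle about each station: x² + y² = 122.06²; (x − 81.8)² + (y − 67.4)² = 18.47²; (x − 11.4)² + (y − 39.4)² = 88.84².
Subtracting the STA-03 equation from the STA-04 and STA-05 equations removes the quadratic terms:
163.6 x + 134.8 y = 25791.50
22.8 x + 78.8 y = 8688.42
Solving the 2×2 system: x ≈ 87.7, y ≈ 84.9 km.

x ≈ 87.7 km, y ≈ 84.9 km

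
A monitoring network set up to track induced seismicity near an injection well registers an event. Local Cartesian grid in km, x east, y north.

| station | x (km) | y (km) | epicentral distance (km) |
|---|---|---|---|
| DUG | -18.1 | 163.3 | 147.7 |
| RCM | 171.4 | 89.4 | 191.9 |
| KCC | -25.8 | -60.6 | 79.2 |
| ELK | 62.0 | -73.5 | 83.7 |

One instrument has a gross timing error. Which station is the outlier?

ELK

Solve using three stations at a time. Using DUG, RCM, KCC (subtract circle equations pairwise → linear system) gives (x, y) ≈ (-6.0, 16.1).
Distances from that point to each station vs reported:
  DUG: calculated 147.7 vs reported 147.7 → residual 0.0 km
  RCM: calculated 191.9 vs reported 191.9 → residual 0.0 km
  KCC: calculated 79.2 vs reported 79.2 → residual 0.0 km
  ELK: calculated 112.4 vs reported 83.7 → residual 28.7 km
DUG, RCM, KCC are mutually consistent (residuals ≈ 0); ELK is off by 28.7 km.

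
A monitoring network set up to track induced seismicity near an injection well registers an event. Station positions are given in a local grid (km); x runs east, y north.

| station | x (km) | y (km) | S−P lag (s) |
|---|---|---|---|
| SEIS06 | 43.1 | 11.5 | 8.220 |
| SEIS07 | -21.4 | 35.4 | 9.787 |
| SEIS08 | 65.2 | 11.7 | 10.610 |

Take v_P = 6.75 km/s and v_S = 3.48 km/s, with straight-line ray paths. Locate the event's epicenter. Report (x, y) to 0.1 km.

x ≈ 2.0 km, y ≈ -30.9 km

Distance from S−P lag: d = Δt · v_P v_S / (v_P − v_S) = Δt · (6.75·3.48)/(6.75−3.48) ≈ 7.1835·Δt.
So d_SEIS06 = 59.05, d_SEIS07 = 70.30, d_SEIS08 = 76.22 km.
Circle about each station: (x − 43.1)² + (y − 11.5)² = 59.05²; (x + 21.4)² + (y − 35.4)² = 70.30²; (x − 65.2)² + (y − 11.7)² = 76.22².
Subtracting pairs of circle equations eliminates x²+y² and gives linear equations (the radical axes):
-129.0 x + 47.8 y = -1733.93
44.2 x + 0.4 y = 75.48
Solving the 2×2 system: x ≈ 2.0, y ≈ -30.9 km.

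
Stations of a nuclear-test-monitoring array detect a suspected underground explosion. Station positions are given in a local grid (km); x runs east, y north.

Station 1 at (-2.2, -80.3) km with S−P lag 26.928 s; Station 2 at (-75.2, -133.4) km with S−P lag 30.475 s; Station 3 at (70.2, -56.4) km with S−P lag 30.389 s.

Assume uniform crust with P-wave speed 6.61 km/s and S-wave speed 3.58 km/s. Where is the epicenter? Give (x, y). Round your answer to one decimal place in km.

(-106.0, 102.6)

Distance from S−P lag: d = Δt · v_P v_S / (v_P − v_S) = Δt · (6.61·3.58)/(6.61−3.58) ≈ 7.8098·Δt.
So d_Station 1 = 210.30, d_Station 2 = 238.00, d_Station 3 = 237.33 km.
Circle about each station: (x + 2.2)² + (y + 80.3)² = 210.30²; (x + 75.2)² + (y + 133.4)² = 238.00²; (x − 70.2)² + (y + 56.4)² = 237.33².
Subtracting pairs of circle equations eliminates x²+y² and gives linear equations (the radical axes):
-146.0 x − 106.2 y = 4579.76
144.8 x + 47.8 y = -10443.37
Solving the 2×2 system: x ≈ -106.0, y ≈ 102.6 km.
Check against Station 1 (with the unrounded x, y): √((x + 2.2)²+(y + 80.3)²) = 210.28 ≈ 210.30 km. ✓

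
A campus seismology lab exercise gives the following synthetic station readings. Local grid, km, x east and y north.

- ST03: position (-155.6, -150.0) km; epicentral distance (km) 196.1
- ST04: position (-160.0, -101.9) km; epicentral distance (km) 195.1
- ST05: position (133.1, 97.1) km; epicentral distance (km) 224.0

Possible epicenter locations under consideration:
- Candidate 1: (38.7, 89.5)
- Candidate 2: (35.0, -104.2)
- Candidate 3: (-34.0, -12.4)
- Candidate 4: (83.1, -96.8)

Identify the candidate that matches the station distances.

Candidate 2

For each candidate, compare |candidate − station| to the reported distance:
Candidate 1: residuals ST03 112.3, ST04 80.8, ST05 129.3 → max 129.3 km
Candidate 2: residuals ST03 0.1, ST04 0.1, ST05 0.1 → max 0.1 km
Candidate 3: residuals ST03 12.5, ST04 40.5, ST05 24.2 → max 40.5 km
Candidate 4: residuals ST03 48.5, ST04 48.1, ST05 23.8 → max 48.5 km
Only Candidate 2 has all residuals ≈ 0.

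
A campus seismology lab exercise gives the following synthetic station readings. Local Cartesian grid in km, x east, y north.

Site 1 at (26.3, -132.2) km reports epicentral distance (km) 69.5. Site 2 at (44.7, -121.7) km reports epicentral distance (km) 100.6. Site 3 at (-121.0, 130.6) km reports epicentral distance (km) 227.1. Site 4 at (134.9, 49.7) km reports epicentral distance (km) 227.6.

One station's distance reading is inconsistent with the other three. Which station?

Site 1

Solve using three stations at a time. Using Site 2, Site 3, Site 4 (subtract circle equations pairwise → linear system) gives (x, y) ≈ (-48.8, -84.7).
Distances from that point to each station vs reported:
  Site 1: calculated 88.8 vs reported 69.5 → residual 19.3 km
  Site 2: calculated 100.5 vs reported 100.6 → residual 0.1 km
  Site 3: calculated 227.1 vs reported 227.1 → residual 0.0 km
  Site 4: calculated 227.6 vs reported 227.6 → residual 0.0 km
Site 2, Site 3, Site 4 are mutually consistent (residuals ≈ 0); Site 1 is off by 19.3 km.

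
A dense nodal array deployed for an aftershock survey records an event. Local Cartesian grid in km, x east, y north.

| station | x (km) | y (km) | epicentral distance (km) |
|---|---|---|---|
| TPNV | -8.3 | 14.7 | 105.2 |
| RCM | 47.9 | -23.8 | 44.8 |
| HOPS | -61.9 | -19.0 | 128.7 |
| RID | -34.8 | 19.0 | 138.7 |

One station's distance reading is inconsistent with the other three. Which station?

Solve using three stations at a time. Using TPNV, RCM, HOPS (subtract circle equations pairwise → linear system) gives (x, y) ≈ (57.3, -67.5).
Distances from that point to each station vs reported:
  TPNV: calculated 105.2 vs reported 105.2 → residual 0.0 km
  RCM: calculated 44.7 vs reported 44.8 → residual 0.1 km
  HOPS: calculated 128.7 vs reported 128.7 → residual 0.0 km
  RID: calculated 126.3 vs reported 138.7 → residual 12.4 km
TPNV, RCM, HOPS are mutually consistent (residuals ≈ 0); RID is off by 12.4 km.

RID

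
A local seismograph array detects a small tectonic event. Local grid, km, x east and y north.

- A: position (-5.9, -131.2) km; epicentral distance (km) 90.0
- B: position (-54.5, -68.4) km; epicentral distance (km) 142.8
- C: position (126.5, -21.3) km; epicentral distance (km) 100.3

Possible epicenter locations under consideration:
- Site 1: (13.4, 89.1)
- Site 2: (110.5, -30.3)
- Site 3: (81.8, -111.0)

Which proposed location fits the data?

For each candidate, compare |candidate − station| to the reported distance:
Site 1: residuals A 131.1, B 28.7, C 57.7 → max 131.1 km
Site 2: residuals A 64.0, B 26.5, C 81.9 → max 81.9 km
Site 3: residuals A 0.0, B 0.0, C 0.1 → max 0.1 km
Only Site 3 has all residuals ≈ 0.

Site 3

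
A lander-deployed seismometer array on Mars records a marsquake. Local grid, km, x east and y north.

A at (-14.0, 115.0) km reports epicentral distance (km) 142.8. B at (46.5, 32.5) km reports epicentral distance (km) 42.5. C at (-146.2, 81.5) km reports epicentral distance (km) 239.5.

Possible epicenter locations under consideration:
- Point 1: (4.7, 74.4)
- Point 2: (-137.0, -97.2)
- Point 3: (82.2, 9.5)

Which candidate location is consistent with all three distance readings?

Point 3

For each candidate, compare |candidate − station| to the reported distance:
Point 1: residuals A 98.1, B 16.7, C 88.4 → max 98.1 km
Point 2: residuals A 102.5, B 182.2, C 60.6 → max 182.2 km
Point 3: residuals A 0.0, B 0.0, C 0.0 → max 0.0 km
Only Point 3 has all residuals ≈ 0.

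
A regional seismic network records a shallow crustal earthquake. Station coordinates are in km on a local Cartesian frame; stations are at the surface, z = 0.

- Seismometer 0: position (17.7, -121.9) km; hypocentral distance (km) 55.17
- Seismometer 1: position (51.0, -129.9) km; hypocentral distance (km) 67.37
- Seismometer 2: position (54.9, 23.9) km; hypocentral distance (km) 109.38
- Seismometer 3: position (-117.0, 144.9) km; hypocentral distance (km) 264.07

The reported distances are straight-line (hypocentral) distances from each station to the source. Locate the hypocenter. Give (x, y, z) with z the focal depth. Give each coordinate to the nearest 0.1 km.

Each station gives a sphere (x−x_i)² + (y−y_i)² + z² = d_i² (stations at z=0).
Subtracting the Seismometer 0 sphere from Seismometer 1 and Seismometer 2: z² cancels, leaving linear equations in x and y:
66.6 x − 16.0 y = 2807.12
74.4 x + 291.6 y = -20507.94
Solving: x ≈ 23.795, y ≈ -76.400 km (keep extra digits for the depth step; rounded: 23.8, -76.4).
Then from the Seismometer 0 sphere: z² = 55.17² − (x − 17.7)² − (y + 121.9)² with x = 23.795, y = -76.400, so z ≈ 30.600 ≈ 30.6 km.
Check against Seismometer 3 (with the unrounded solution): distance 264.07 ≈ 264.07 km. ✓

(23.8, -76.4, 30.6)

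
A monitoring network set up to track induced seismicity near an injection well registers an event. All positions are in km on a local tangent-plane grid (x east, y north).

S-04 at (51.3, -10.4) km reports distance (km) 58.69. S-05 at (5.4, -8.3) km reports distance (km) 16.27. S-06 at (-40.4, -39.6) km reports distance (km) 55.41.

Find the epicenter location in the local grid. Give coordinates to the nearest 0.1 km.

Circle about each station: (x − 51.3)² + (y + 10.4)² = 58.69²; (x − 5.4)² + (y + 8.3)² = 16.27²; (x + 40.4)² + (y + 39.6)² = 55.41².
Subtracting the S-04 equation from the S-05 and S-06 equations removes the quadratic terms:
-91.8 x + 4.2 y = 538.00
-183.4 x − 58.4 y = 834.72
Solving the 2×2 system: x ≈ -5.7, y ≈ 3.6 km.
Check against S-04 (with the unrounded x, y): √((x − 51.3)²+(y + 10.4)²) = 58.69 ≈ 58.69 km. ✓

(-5.7, 3.6)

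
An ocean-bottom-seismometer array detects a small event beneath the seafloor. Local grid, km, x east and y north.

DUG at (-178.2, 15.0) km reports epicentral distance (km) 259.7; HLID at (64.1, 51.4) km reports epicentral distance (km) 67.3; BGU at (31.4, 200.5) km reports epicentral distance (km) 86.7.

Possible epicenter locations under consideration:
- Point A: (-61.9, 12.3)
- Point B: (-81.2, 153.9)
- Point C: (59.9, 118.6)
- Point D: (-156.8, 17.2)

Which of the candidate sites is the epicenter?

Point C

For each candidate, compare |candidate − station| to the reported distance:
Point A: residuals DUG 143.4, HLID 64.6, BGU 123.4 → max 143.4 km
Point B: residuals DUG 90.3, HLID 110.5, BGU 35.2 → max 110.5 km
Point C: residuals DUG 0.0, HLID 0.0, BGU 0.0 → max 0.0 km
Point D: residuals DUG 238.2, HLID 156.2, BGU 176.0 → max 238.2 km
Only Point C has all residuals ≈ 0.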